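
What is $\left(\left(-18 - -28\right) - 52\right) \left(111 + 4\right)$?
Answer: $-4830$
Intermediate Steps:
$\left(\left(-18 - -28\right) - 52\right) \left(111 + 4\right) = \left(\left(-18 + 28\right) - 52\right) 115 = \left(10 - 52\right) 115 = \left(-42\right) 115 = -4830$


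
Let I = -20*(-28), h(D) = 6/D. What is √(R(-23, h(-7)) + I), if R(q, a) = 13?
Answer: √573 ≈ 23.937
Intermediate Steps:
I = 560
√(R(-23, h(-7)) + I) = √(13 + 560) = √573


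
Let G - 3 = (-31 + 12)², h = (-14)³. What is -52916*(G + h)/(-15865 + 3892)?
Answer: -125940080/11973 ≈ -10519.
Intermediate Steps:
h = -2744
G = 364 (G = 3 + (-31 + 12)² = 3 + (-19)² = 3 + 361 = 364)
-52916*(G + h)/(-15865 + 3892) = -52916*(364 - 2744)/(-15865 + 3892) = -52916/((-11973/(-2380))) = -52916/((-11973*(-1/2380))) = -52916/11973/2380 = -52916*2380/11973 = -125940080/11973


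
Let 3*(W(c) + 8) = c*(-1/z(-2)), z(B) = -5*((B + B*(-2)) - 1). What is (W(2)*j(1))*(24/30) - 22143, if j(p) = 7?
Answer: -1664029/75 ≈ -22187.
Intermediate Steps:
z(B) = 5 + 5*B (z(B) = -5*((B - 2*B) - 1) = -5*(-B - 1) = -5*(-1 - B) = 5 + 5*B)
W(c) = -8 + c/15 (W(c) = -8 + (c*(-1/(5 + 5*(-2))))/3 = -8 + (c*(-1/(5 - 10)))/3 = -8 + (c*(-1/(-5)))/3 = -8 + (c*(-1*(-⅕)))/3 = -8 + (c*(⅕))/3 = -8 + (c/5)/3 = -8 + c/15)
(W(2)*j(1))*(24/30) - 22143 = ((-8 + (1/15)*2)*7)*(24/30) - 22143 = ((-8 + 2/15)*7)*(24*(1/30)) - 22143 = -118/15*7*(⅘) - 22143 = -826/15*⅘ - 22143 = -3304/75 - 22143 = -1664029/75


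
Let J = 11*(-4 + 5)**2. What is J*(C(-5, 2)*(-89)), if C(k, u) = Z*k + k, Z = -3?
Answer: -9790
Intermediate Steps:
C(k, u) = -2*k (C(k, u) = -3*k + k = -2*k)
J = 11 (J = 11*1**2 = 11*1 = 11)
J*(C(-5, 2)*(-89)) = 11*(-2*(-5)*(-89)) = 11*(10*(-89)) = 11*(-890) = -9790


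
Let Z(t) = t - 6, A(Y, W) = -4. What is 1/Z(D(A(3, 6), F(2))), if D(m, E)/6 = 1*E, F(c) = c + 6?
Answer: 1/42 ≈ 0.023810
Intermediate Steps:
F(c) = 6 + c
D(m, E) = 6*E (D(m, E) = 6*(1*E) = 6*E)
Z(t) = -6 + t
1/Z(D(A(3, 6), F(2))) = 1/(-6 + 6*(6 + 2)) = 1/(-6 + 6*8) = 1/(-6 + 48) = 1/42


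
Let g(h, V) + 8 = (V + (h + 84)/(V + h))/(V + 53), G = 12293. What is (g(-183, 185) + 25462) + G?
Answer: 17967843/476 ≈ 37748.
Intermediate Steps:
g(h, V) = -8 + (V + (84 + h)/(V + h))/(53 + V) (g(h, V) = -8 + (V + (h + 84)/(V + h))/(V + 53) = -8 + (V + (84 + h)/(V + h))/(53 + V))
(g(-183, 185) + 25462) + G = ((84 - 424*185 - 423*(-183) - 7*185² - 7*185*(-183))/(185² + 53*185 + 53*(-183) + 185*(-183)) + 25462) + 12293 = ((84 - 78440 + 77409 - 7*34225 + 236985)/(34225 + 9805 - 9699 - 33855) + 25462) + 12293 = ((84 - 78440 + 77409 - 239575 + 236985)/476 + 25462) + 12293 = ((1/476)*(-3537) + 25462) + 12293 = (-3537/476 + 25462) + 12293 = 12116375/476 + 12293 = 17967843/476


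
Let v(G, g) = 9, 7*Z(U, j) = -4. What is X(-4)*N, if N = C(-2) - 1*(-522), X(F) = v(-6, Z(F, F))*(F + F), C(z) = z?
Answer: -37440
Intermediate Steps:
Z(U, j) = -4/7 (Z(U, j) = (⅐)*(-4) = -4/7)
X(F) = 18*F (X(F) = 9*(F + F) = 9*(2*F) = 18*F)
N = 520 (N = -2 - 1*(-522) = -2 + 522 = 520)
X(-4)*N = (18*(-4))*520 = -72*520 = -37440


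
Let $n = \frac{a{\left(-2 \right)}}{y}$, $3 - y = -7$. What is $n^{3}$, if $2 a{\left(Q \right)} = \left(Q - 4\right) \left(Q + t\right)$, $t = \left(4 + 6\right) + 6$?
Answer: $- \frac{9261}{125} \approx -74.088$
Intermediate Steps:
$y = 10$ ($y = 3 - -7 = 3 + 7 = 10$)
$t = 16$ ($t = 10 + 6 = 16$)
$a{\left(Q \right)} = \frac{\left(-4 + Q\right) \left(16 + Q\right)}{2}$ ($a{\left(Q \right)} = \frac{\left(Q - 4\right) \left(Q + 16\right)}{2} = \frac{\left(-4 + Q\right) \left(16 + Q\right)}{2}$)
$n = - \frac{21}{5}$ ($n = \frac{-32 + \frac{\left(-2\right)^{2}}{2} + 6 \left(-2\right)}{10} = \left(-32 + \frac{1}{2} \cdot 4 - 12\right) \frac{1}{10} = \left(-32 + 2 - 12\right) \frac{1}{10} = \left(-42\right) \frac{1}{10} = - \frac{21}{5} \approx -4.2$)
$n^{3} = \left(- \frac{21}{5}\right)^{3} = - \frac{9261}{125}$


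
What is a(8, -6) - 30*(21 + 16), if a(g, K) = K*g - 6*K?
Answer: -1122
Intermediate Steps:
a(g, K) = -6*K + K*g
a(8, -6) - 30*(21 + 16) = -6*(-6 + 8) - 30*(21 + 16) = -6*2 - 30*37 = -12 - 1110 = -1122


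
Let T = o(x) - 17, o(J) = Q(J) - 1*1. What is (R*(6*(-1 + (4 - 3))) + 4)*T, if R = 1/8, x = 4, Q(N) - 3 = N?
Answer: -44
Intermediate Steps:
Q(N) = 3 + N
R = ⅛ ≈ 0.12500
o(J) = 2 + J (o(J) = (3 + J) - 1*1 = (3 + J) - 1 = 2 + J)
T = -11 (T = (2 + 4) - 17 = 6 - 17 = -11)
(R*(6*(-1 + (4 - 3))) + 4)*T = ((6*(-1 + (4 - 3)))/8 + 4)*(-11) = ((6*(-1 + 1))/8 + 4)*(-11) = ((6*0)/8 + 4)*(-11) = ((⅛)*0 + 4)*(-11) = (0 + 4)*(-11) = 4*(-11) = -44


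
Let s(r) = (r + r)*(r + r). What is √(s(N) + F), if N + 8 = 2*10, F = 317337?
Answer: √317913 ≈ 563.84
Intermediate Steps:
N = 12 (N = -8 + 2*10 = -8 + 20 = 12)
s(r) = 4*r² (s(r) = (2*r)*(2*r) = 4*r²)
√(s(N) + F) = √(4*12² + 317337) = √(4*144 + 317337) = √(576 + 317337) = √317913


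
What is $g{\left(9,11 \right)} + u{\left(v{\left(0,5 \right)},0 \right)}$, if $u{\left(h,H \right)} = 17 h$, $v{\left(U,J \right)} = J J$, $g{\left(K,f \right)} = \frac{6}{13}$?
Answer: $\frac{5531}{13} \approx 425.46$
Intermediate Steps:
$g{\left(K,f \right)} = \frac{6}{13}$ ($g{\left(K,f \right)} = 6 \cdot \frac{1}{13} = \frac{6}{13}$)
$v{\left(U,J \right)} = J^{2}$
$g{\left(9,11 \right)} + u{\left(v{\left(0,5 \right)},0 \right)} = \frac{6}{13} + 17 \cdot 5^{2} = \frac{6}{13} + 17 \cdot 25 = \frac{6}{13} + 425 = \frac{5531}{13}$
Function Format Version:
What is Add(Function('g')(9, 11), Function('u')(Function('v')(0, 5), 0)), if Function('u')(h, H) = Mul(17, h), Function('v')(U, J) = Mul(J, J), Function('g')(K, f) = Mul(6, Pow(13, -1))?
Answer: Rational(5531, 13) ≈ 425.46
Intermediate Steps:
Function('g')(K, f) = Rational(6, 13) (Function('g')(K, f) = Mul(6, Rational(1, 13)) = Rational(6, 13))
Function('v')(U, J) = Pow(J, 2)
Add(Function('g')(9, 11), Function('u')(Function('v')(0, 5), 0)) = Add(Rational(6, 13), Mul(17, Pow(5, 2))) = Add(Rational(6, 13), Mul(17, 25)) = Add(Rational(6, 13), 425) = Rational(5531, 13)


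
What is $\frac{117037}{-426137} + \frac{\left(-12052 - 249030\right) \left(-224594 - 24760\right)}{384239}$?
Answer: $\frac{27742258259968993}{163738454743} \approx 1.6943 \cdot 10^{5}$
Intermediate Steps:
$\frac{117037}{-426137} + \frac{\left(-12052 - 249030\right) \left(-224594 - 24760\right)}{384239} = 117037 \left(- \frac{1}{426137}\right) + \left(-261082\right) \left(-249354\right) \frac{1}{384239} = - \frac{117037}{426137} + 65101841028 \cdot \frac{1}{384239} = - \frac{117037}{426137} + \frac{65101841028}{384239} = \frac{27742258259968993}{163738454743}$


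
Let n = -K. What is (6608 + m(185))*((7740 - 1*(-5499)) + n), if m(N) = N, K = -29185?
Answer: 288186232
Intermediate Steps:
n = 29185 (n = -1*(-29185) = 29185)
(6608 + m(185))*((7740 - 1*(-5499)) + n) = (6608 + 185)*((7740 - 1*(-5499)) + 29185) = 6793*((7740 + 5499) + 29185) = 6793*(13239 + 29185) = 6793*42424 = 288186232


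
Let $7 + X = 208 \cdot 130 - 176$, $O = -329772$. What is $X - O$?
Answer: $356629$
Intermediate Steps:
$X = 26857$ ($X = -7 + \left(208 \cdot 130 - 176\right) = -7 + \left(27040 - 176\right) = -7 + 26864 = 26857$)
$X - O = 26857 - -329772 = 26857 + 329772 = 356629$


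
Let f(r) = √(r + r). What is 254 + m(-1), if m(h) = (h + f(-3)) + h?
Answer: 252 + I*√6 ≈ 252.0 + 2.4495*I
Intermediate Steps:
f(r) = √2*√r (f(r) = √(2*r) = √2*√r)
m(h) = 2*h + I*√6 (m(h) = (h + √2*√(-3)) + h = (h + √2*(I*√3)) + h = (h + I*√6) + h = 2*h + I*√6)
254 + m(-1) = 254 + (2*(-1) + I*√6) = 254 + (-2 + I*√6) = 252 + I*√6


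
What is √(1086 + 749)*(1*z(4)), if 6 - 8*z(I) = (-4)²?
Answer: -5*√1835/4 ≈ -53.546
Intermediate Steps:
z(I) = -5/4 (z(I) = ¾ - ⅛*(-4)² = ¾ - ⅛*16 = ¾ - 2 = -5/4)
√(1086 + 749)*(1*z(4)) = √(1086 + 749)*(1*(-5/4)) = √1835*(-5/4) = -5*√1835/4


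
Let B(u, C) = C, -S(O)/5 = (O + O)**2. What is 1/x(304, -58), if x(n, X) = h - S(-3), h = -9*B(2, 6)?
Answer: 1/126 ≈ 0.0079365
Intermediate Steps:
S(O) = -20*O**2 (S(O) = -5*(O + O)**2 = -5*4*O**2 = -20*O**2)
h = -54 (h = -9*6 = -54)
x(n, X) = 126 (x(n, X) = -54 - (-20)*(-3)**2 = -54 - (-20)*9 = -54 - 1*(-180) = -54 + 180 = 126)
1/x(304, -58) = 1/126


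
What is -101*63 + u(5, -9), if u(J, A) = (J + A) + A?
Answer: -6376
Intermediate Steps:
u(J, A) = J + 2*A (u(J, A) = (A + J) + A = J + 2*A)
-101*63 + u(5, -9) = -101*63 + (5 + 2*(-9)) = -6363 + (5 - 18) = -6363 - 13 = -6376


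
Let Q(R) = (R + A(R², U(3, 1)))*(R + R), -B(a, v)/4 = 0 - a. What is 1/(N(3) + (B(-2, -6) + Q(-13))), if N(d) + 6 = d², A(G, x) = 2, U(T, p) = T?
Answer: 1/281 ≈ 0.0035587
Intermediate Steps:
B(a, v) = 4*a (B(a, v) = -4*(0 - a) = -(-4)*a = 4*a)
Q(R) = 2*R*(2 + R) (Q(R) = (R + 2)*(R + R) = (2 + R)*(2*R) = 2*R*(2 + R))
N(d) = -6 + d²
1/(N(3) + (B(-2, -6) + Q(-13))) = 1/((-6 + 3²) + (4*(-2) + 2*(-13)*(2 - 13))) = 1/((-6 + 9) + (-8 + 2*(-13)*(-11))) = 1/(3 + (-8 + 286)) = 1/(3 + 278) = 1/281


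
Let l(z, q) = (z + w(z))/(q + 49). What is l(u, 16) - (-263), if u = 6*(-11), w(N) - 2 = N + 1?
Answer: 16966/65 ≈ 261.02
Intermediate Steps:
w(N) = 3 + N (w(N) = 2 + (N + 1) = 2 + (1 + N) = 3 + N)
u = -66
l(z, q) = (3 + 2*z)/(49 + q) (l(z, q) = (z + (3 + z))/(q + 49) = (3 + 2*z)/(49 + q))
l(u, 16) - (-263) = (3 + 2*(-66))/(49 + 16) - (-263) = (3 - 132)/65 - 1*(-263) = (1/65)*(-129) + 263 = -129/65 + 263 = 16966/65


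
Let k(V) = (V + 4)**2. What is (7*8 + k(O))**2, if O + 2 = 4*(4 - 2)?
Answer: 24336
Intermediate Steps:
O = 6 (O = -2 + 4*(4 - 2) = -2 + 4*2 = -2 + 8 = 6)
k(V) = (4 + V)**2
(7*8 + k(O))**2 = (7*8 + (4 + 6)**2)**2 = (56 + 10**2)**2 = (56 + 100)**2 = 156**2 = 24336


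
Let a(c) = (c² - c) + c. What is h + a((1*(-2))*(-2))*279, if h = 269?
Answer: 4733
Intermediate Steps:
a(c) = c²
h + a((1*(-2))*(-2))*279 = 269 + ((1*(-2))*(-2))²*279 = 269 + (-2*(-2))²*279 = 269 + 4²*279 = 269 + 16*279 = 269 + 4464 = 4733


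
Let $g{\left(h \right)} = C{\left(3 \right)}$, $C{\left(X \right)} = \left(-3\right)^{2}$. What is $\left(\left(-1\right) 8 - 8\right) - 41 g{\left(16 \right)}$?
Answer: $-385$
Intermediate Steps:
$C{\left(X \right)} = 9$
$g{\left(h \right)} = 9$
$\left(\left(-1\right) 8 - 8\right) - 41 g{\left(16 \right)} = \left(\left(-1\right) 8 - 8\right) - 369 = \left(-8 - 8\right) - 369 = -16 - 369 = -385$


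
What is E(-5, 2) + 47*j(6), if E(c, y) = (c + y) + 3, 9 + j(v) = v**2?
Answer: 1269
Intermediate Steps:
j(v) = -9 + v**2
E(c, y) = 3 + c + y
E(-5, 2) + 47*j(6) = (3 - 5 + 2) + 47*(-9 + 6**2) = 0 + 47*(-9 + 36) = 0 + 47*27 = 0 + 1269 = 1269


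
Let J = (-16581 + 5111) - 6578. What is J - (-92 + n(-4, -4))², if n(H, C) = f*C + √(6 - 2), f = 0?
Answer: -26148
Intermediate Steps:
n(H, C) = 2 (n(H, C) = 0*C + √(6 - 2) = 0 + √4 = 0 + 2 = 2)
J = -18048 (J = -11470 - 6578 = -18048)
J - (-92 + n(-4, -4))² = -18048 - (-92 + 2)² = -18048 - 1*(-90)² = -18048 - 1*8100 = -18048 - 8100 = -26148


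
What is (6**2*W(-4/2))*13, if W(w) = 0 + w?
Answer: -936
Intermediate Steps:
W(w) = w
(6**2*W(-4/2))*13 = (6**2*(-4/2))*13 = (36*(-4*1/2))*13 = (36*(-2))*13 = -72*13 = -936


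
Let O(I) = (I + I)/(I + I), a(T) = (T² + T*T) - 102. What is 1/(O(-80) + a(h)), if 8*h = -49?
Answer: -32/831 ≈ -0.038508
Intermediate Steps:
h = -49/8 (h = (⅛)*(-49) = -49/8 ≈ -6.1250)
a(T) = -102 + 2*T² (a(T) = (T² + T²) - 102 = 2*T² - 102 = -102 + 2*T²)
O(I) = 1 (O(I) = (2*I)/((2*I)) = (2*I)*(1/(2*I)) = 1)
1/(O(-80) + a(h)) = 1/(1 + (-102 + 2*(-49/8)²)) = 1/(1 + (-102 + 2*(2401/64))) = 1/(1 + (-102 + 2401/32)) = 1/(1 - 863/32) = 1/(-831/32) = -32/831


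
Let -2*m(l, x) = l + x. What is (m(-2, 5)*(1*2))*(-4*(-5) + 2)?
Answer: -66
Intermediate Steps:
m(l, x) = -l/2 - x/2 (m(l, x) = -(l + x)/2 = -l/2 - x/2)
(m(-2, 5)*(1*2))*(-4*(-5) + 2) = ((-½*(-2) - ½*5)*(1*2))*(-4*(-5) + 2) = ((1 - 5/2)*2)*(20 + 2) = -3/2*2*22 = -3*22 = -66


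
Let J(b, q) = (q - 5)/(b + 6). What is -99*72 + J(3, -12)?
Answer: -64169/9 ≈ -7129.9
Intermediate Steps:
J(b, q) = (-5 + q)/(6 + b)
-99*72 + J(3, -12) = -99*72 + (-5 - 12)/(6 + 3) = -7128 - 17/9 = -64169/9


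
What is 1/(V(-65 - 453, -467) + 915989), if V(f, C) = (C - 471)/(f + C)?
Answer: 985/902250103 ≈ 1.0917e-6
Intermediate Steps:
V(f, C) = (-471 + C)/(C + f)
1/(V(-65 - 453, -467) + 915989) = 1/((-471 - 467)/(-467 + (-65 - 453)) + 915989) = 1/(-938/(-467 - 518) + 915989) = 1/(-938/(-985) + 915989) = 1/(-1/985*(-938) + 915989) = 1/(938/985 + 915989) = 1/(902250103/985) = 985/902250103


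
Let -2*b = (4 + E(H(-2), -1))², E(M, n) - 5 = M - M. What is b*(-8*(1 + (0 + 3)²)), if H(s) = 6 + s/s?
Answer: 3240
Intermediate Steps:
H(s) = 7 (H(s) = 6 + 1 = 7)
E(M, n) = 5 (E(M, n) = 5 + (M - M) = 5 + 0 = 5)
b = -81/2 (b = -(4 + 5)²/2 = -½*9² = -½*81 = -81/2 ≈ -40.500)
b*(-8*(1 + (0 + 3)²)) = -(-324)*(1 + (0 + 3)²) = -(-324)*(1 + 3²) = -(-324)*(1 + 9) = -(-324)*10 = -81/2*(-80) = 3240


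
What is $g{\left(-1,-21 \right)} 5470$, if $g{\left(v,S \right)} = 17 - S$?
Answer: $207860$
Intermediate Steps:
$g{\left(-1,-21 \right)} 5470 = \left(17 - -21\right) 5470 = \left(17 + 21\right) 5470 = 38 \cdot 5470 = 207860$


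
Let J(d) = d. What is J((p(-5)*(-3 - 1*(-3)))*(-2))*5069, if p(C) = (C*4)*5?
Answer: 0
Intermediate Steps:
p(C) = 20*C (p(C) = (4*C)*5 = 20*C)
J((p(-5)*(-3 - 1*(-3)))*(-2))*5069 = (((20*(-5))*(-3 - 1*(-3)))*(-2))*5069 = (-100*(-3 + 3)*(-2))*5069 = (-100*0*(-2))*5069 = (0*(-2))*5069 = 0*5069 = 0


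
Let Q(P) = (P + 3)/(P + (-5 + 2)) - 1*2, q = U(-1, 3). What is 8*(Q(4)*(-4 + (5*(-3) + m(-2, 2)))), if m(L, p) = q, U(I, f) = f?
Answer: -640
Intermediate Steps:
q = 3
m(L, p) = 3
Q(P) = -2 + (3 + P)/(-3 + P) (Q(P) = (3 + P)/(P - 3) - 2 = (3 + P)/(-3 + P) - 2 = -2 + (3 + P)/(-3 + P))
8*(Q(4)*(-4 + (5*(-3) + m(-2, 2)))) = 8*(((9 - 1*4)/(-3 + 4))*(-4 + (5*(-3) + 3))) = 8*(((9 - 4)/1)*(-4 + (-15 + 3))) = 8*((1*5)*(-4 - 12)) = 8*(5*(-16)) = 8*(-80) = -640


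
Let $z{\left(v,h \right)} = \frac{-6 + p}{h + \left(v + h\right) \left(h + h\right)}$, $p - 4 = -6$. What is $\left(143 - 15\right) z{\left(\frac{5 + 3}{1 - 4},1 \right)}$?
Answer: $\frac{3072}{7} \approx 438.86$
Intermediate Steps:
$p = -2$ ($p = 4 - 6 = -2$)
$z{\left(v,h \right)} = - \frac{8}{h + 2 h \left(h + v\right)}$ ($z{\left(v,h \right)} = \frac{-6 - 2}{h + \left(v + h\right) \left(h + h\right)} = - \frac{8}{h + \left(h + v\right) 2 h} = - \frac{8}{h + 2 h \left(h + v\right)}$)
$\left(143 - 15\right) z{\left(\frac{5 + 3}{1 - 4},1 \right)} = \left(143 - 15\right) \left(- \frac{8}{1 \left(1 + 2 \cdot 1 + 2 \frac{5 + 3}{1 - 4}\right)}\right) = 128 \left(\left(-8\right) 1 \frac{1}{1 + 2 + 2 \frac{8}{-3}}\right) = 128 \left(\left(-8\right) 1 \frac{1}{1 + 2 + 2 \cdot 8 \left(- \frac{1}{3}\right)}\right) = 128 \left(\left(-8\right) 1 \frac{1}{1 + 2 + 2 \left(- \frac{8}{3}\right)}\right) = 128 \left(\left(-8\right) 1 \frac{1}{1 + 2 - \frac{16}{3}}\right) = 128 \left(\left(-8\right) 1 \frac{1}{- \frac{7}{3}}\right) = 128 \left(\left(-8\right) 1 \left(- \frac{3}{7}\right)\right) = 128 \cdot \frac{24}{7} = \frac{3072}{7}$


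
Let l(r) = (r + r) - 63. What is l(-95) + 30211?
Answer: 29958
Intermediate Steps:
l(r) = -63 + 2*r (l(r) = 2*r - 63 = -63 + 2*r)
l(-95) + 30211 = (-63 + 2*(-95)) + 30211 = (-63 - 190) + 30211 = -253 + 30211 = 29958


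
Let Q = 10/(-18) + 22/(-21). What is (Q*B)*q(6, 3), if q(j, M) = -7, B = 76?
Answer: 7676/9 ≈ 852.89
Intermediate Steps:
Q = -101/63 (Q = 10*(-1/18) + 22*(-1/21) = -5/9 - 22/21 = -101/63 ≈ -1.6032)
(Q*B)*q(6, 3) = -101/63*76*(-7) = -7676/63*(-7) = 7676/9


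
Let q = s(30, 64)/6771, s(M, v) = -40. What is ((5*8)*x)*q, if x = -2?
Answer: 3200/6771 ≈ 0.47260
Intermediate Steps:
q = -40/6771 ≈ -0.0059076
((5*8)*x)*q = ((5*8)*(-2))*(-40/6771) = (40*(-2))*(-40/6771) = -80*(-40/6771) = 3200/6771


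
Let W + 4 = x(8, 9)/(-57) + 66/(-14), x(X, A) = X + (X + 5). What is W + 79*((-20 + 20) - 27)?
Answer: -284897/133 ≈ -2142.1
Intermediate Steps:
x(X, A) = 5 + 2*X (x(X, A) = X + (5 + X) = 5 + 2*X)
W = -1208/133 (W = -4 + ((5 + 2*8)/(-57) + 66/(-14)) = -4 + ((5 + 16)*(-1/57) + 66*(-1/14)) = -4 + (21*(-1/57) - 33/7) = -4 + (-7/19 - 33/7) = -4 - 676/133 = -1208/133 ≈ -9.0827)
W + 79*((-20 + 20) - 27) = -1208/133 + 79*((-20 + 20) - 27) = -1208/133 + 79*(0 - 27) = -1208/133 + 79*(-27) = -1208/133 - 2133 = -284897/133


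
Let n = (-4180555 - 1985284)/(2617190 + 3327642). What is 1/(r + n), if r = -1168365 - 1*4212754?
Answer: -5944832/31989854592847 ≈ -1.8584e-7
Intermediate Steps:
r = -5381119 (r = -1168365 - 4212754 = -5381119)
n = -6165839/5944832 ≈ -1.0372
1/(r + n) = 1/(-5381119 - 6165839/5944832) = 1/(-31989854592847/5944832) = -5944832/31989854592847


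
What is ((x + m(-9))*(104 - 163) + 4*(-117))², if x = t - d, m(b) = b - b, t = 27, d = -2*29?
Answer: 30063289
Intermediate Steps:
d = -58
m(b) = 0
x = 85 (x = 27 - 1*(-58) = 27 + 58 = 85)
((x + m(-9))*(104 - 163) + 4*(-117))² = ((85 + 0)*(104 - 163) + 4*(-117))² = (85*(-59) - 468)² = (-5015 - 468)² = (-5483)² = 30063289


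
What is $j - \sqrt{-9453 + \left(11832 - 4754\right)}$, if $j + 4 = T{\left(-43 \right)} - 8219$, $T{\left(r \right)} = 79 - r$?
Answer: $-8101 - 5 i \sqrt{95} \approx -8101.0 - 48.734 i$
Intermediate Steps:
$j = -8101$ ($j = -4 + \left(\left(79 - -43\right) - 8219\right) = -4 + \left(\left(79 + 43\right) - 8219\right) = -4 + \left(122 - 8219\right) = -4 - 8097 = -8101$)
$j - \sqrt{-9453 + \left(11832 - 4754\right)} = -8101 - \sqrt{-9453 + \left(11832 - 4754\right)} = -8101 - \sqrt{-9453 + 7078} = -8101 - \sqrt{-2375} = -8101 - 5 i \sqrt{95}$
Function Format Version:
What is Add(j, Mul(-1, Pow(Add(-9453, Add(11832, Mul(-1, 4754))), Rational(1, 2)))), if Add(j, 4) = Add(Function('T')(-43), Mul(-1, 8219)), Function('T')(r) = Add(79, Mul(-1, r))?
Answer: Add(-8101, Mul(-5, I, Pow(95, Rational(1, 2)))) ≈ Add(-8101.0, Mul(-48.734, I))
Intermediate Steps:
j = -8101 (j = Add(-4, Add(Add(79, Mul(-1, -43)), Mul(-1, 8219))) = Add(-4, Add(Add(79, 43), -8219)) = Add(-4, Add(122, -8219)) = Add(-4, -8097) = -8101)
Add(j, Mul(-1, Pow(Add(-9453, Add(11832, Mul(-1, 4754))), Rational(1, 2)))) = Add(-8101, Mul(-1, Pow(Add(-9453, Add(11832, Mul(-1, 4754))), Rational(1, 2)))) = Add(-8101, Mul(-1, Pow(Add(-9453, Add(11832, -4754)), Rational(1, 2)))) = Add(-8101, Mul(-1, Pow(Add(-9453, 7078), Rational(1, 2)))) = Add(-8101, Mul(-1, Pow(-2375, Rational(1, 2)))) = Add(-8101, Mul(-1, Mul(5, I, Pow(95, Rational(1, 2))))) = Add(-8101, Mul(-5, I, Pow(95, Rational(1, 2))))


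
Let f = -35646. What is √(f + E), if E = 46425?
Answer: √10779 ≈ 103.82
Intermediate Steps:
√(f + E) = √(-35646 + 46425) = √10779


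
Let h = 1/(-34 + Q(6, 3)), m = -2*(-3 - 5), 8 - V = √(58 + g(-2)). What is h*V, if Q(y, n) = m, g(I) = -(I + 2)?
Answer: -4/9 + √58/18 ≈ -0.021346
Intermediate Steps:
g(I) = -2 - I (g(I) = -(2 + I) = -2 - I)
V = 8 - √58 (V = 8 - √(58 + (-2 - 1*(-2))) = 8 - √(58 + (-2 + 2)) = 8 - √(58 + 0) = 8 - √58 ≈ 0.38423)
m = 16 (m = -2*(-8) = 16)
Q(y, n) = 16
h = -1/18 (h = 1/(-34 + 16) = 1/(-18) = -1/18 ≈ -0.055556)
h*V = -(8 - √58)/18 = -4/9 + √58/18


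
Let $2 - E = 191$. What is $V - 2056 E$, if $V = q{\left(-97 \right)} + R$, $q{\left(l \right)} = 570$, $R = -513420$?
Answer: $-124266$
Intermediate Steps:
$E = -189$ ($E = 2 - 191 = -189$)
$V = -512850$ ($V = 570 - 513420 = -512850$)
$V - 2056 E = -512850 - 2056 \left(-189\right) = -512850 - -388584 = -512850 + 388584 = -124266$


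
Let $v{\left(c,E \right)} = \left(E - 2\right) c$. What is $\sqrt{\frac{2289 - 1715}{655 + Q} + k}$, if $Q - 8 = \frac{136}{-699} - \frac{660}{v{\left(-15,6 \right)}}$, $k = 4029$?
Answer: $\frac{12 \sqrt{1551993766765}}{235495} \approx 63.481$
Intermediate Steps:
$v{\left(c,E \right)} = c \left(-2 + E\right)$ ($v{\left(c,E \right)} = \left(E - 2\right) c = \left(-2 + E\right) c = c \left(-2 + E\right)$)
$Q = \frac{13145}{699}$ ($Q = 8 - \left(\frac{136}{699} + 660 \left(- \frac{1}{15 \left(-2 + 6\right)}\right)\right) = 8 - \left(\frac{136}{699} + \frac{660}{\left(-15\right) 4}\right) = 8 - \left(\frac{136}{699} + \frac{660}{-60}\right) = 8 - - \frac{7553}{699} = 8 + \left(- \frac{136}{699} + 11\right) = 8 + \frac{7553}{699} = \frac{13145}{699} \approx 18.805$)
$\sqrt{\frac{2289 - 1715}{655 + Q} + k} = \sqrt{\frac{2289 - 1715}{655 + \frac{13145}{699}} + 4029} = \sqrt{\frac{574}{\frac{470990}{699}} + 4029} = \sqrt{574 \cdot \frac{699}{470990} + 4029} = \sqrt{\frac{200613}{235495} + 4029} = \sqrt{\frac{949009968}{235495}} = \frac{12 \sqrt{1551993766765}}{235495}$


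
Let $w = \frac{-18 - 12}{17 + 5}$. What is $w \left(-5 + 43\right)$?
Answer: $- \frac{570}{11} \approx -51.818$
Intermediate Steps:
$w = - \frac{15}{11}$ ($w = - \frac{30}{22} = \left(-30\right) \frac{1}{22} = - \frac{15}{11} \approx -1.3636$)
$w \left(-5 + 43\right) = - \frac{15 \left(-5 + 43\right)}{11} = \left(- \frac{15}{11}\right) 38 = - \frac{570}{11}$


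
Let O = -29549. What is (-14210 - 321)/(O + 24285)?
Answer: 14531/5264 ≈ 2.7604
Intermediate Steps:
(-14210 - 321)/(O + 24285) = (-14210 - 321)/(-29549 + 24285) = -14531/(-5264) = -14531*(-1/5264) = 14531/5264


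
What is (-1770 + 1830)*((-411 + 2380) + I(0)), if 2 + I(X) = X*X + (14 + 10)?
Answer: 119460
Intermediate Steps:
I(X) = 22 + X**2 (I(X) = -2 + (X*X + (14 + 10)) = -2 + (X**2 + 24) = -2 + (24 + X**2) = 22 + X**2)
(-1770 + 1830)*((-411 + 2380) + I(0)) = (-1770 + 1830)*((-411 + 2380) + (22 + 0**2)) = 60*(1969 + (22 + 0)) = 60*(1969 + 22) = 60*1991 = 119460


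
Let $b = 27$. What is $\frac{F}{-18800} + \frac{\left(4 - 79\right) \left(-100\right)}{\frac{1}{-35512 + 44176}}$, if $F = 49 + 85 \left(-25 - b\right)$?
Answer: $\frac{25992000093}{400} \approx 6.498 \cdot 10^{7}$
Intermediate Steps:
$F = -4371$ ($F = 49 + 85 \left(-25 - 27\right) = 49 + 85 \left(-52\right) = 49 - 4420 = -4371$)
$\frac{F}{-18800} + \frac{\left(4 - 79\right) \left(-100\right)}{\frac{1}{-35512 + 44176}} = - \frac{4371}{-18800} + \frac{\left(4 - 79\right) \left(-100\right)}{\frac{1}{-35512 + 44176}} = \left(-4371\right) \left(- \frac{1}{18800}\right) + \frac{\left(-75\right) \left(-100\right)}{\frac{1}{8664}} = \frac{93}{400} + 7500 \frac{1}{\frac{1}{8664}} = \frac{93}{400} + 7500 \cdot 8664 = \frac{93}{400} + 64980000 = \frac{25992000093}{400}$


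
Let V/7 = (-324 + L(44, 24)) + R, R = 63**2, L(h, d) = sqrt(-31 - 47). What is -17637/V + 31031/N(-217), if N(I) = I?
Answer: (-1001*sqrt(78) + 3666282*I)/(7*(sqrt(78) - 3645*I)) ≈ -143.69 + 0.0016749*I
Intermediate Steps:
L(h, d) = I*sqrt(78) (L(h, d) = sqrt(-78) = I*sqrt(78))
R = 3969
V = 25515 + 7*I*sqrt(78) (V = 7*((-324 + I*sqrt(78)) + 3969) = 7*(3645 + I*sqrt(78)) = 25515 + 7*I*sqrt(78) ≈ 25515.0 + 61.822*I)
-17637/V + 31031/N(-217) = -17637/(25515 + 7*I*sqrt(78)) + 31031/(-217) = -17637/(25515 + 7*I*sqrt(78)) + 31031*(-1/217) = -17637/(25515 + 7*I*sqrt(78)) - 143 = -143 - 17637/(25515 + 7*I*sqrt(78))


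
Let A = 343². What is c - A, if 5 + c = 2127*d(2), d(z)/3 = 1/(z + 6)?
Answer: -934851/8 ≈ -1.1686e+5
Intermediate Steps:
d(z) = 3/(6 + z) (d(z) = 3/(z + 6) = 3/(6 + z))
c = 6341/8 (c = -5 + 2127*(3/(6 + 2)) = -5 + 2127*(3/8) = -5 + 6381/8 = 6341/8 ≈ 792.63)
A = 117649
c - A = 6341/8 - 1*117649 = 6341/8 - 117649 = -934851/8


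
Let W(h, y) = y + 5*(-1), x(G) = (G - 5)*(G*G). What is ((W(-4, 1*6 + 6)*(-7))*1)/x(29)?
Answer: -49/20184 ≈ -0.0024277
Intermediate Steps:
x(G) = G²*(-5 + G) (x(G) = (-5 + G)*G² = G²*(-5 + G))
W(h, y) = -5 + y (W(h, y) = y - 5 = -5 + y)
((W(-4, 1*6 + 6)*(-7))*1)/x(29) = (((-5 + (1*6 + 6))*(-7))*1)/((29²*(-5 + 29))) = (((-5 + (6 + 6))*(-7))*1)/((841*24)) = (((-5 + 12)*(-7))*1)/20184 = ((7*(-7))*1)*(1/20184) = -49*1*(1/20184) = -49*1/20184 = -49/20184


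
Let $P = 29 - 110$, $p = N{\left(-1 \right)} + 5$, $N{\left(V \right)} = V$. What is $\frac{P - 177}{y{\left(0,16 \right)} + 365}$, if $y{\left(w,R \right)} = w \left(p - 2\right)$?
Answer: $- \frac{258}{365} \approx -0.70685$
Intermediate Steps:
$p = 4$ ($p = -1 + 5 = 4$)
$y{\left(w,R \right)} = 2 w$ ($y{\left(w,R \right)} = w \left(4 - 2\right) = w 2 = 2 w$)
$P = -81$
$\frac{P - 177}{y{\left(0,16 \right)} + 365} = \frac{-81 - 177}{2 \cdot 0 + 365} = - \frac{258}{0 + 365} = - \frac{258}{365}$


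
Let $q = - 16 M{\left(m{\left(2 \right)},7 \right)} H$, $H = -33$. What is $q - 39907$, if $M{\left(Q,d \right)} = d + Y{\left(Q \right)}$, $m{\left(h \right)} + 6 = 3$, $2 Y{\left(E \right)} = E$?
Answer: $-37003$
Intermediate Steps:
$Y{\left(E \right)} = \frac{E}{2}$
$m{\left(h \right)} = -3$ ($m{\left(h \right)} = -6 + 3 = -3$)
$M{\left(Q,d \right)} = d + \frac{Q}{2}$
$q = 2904$ ($q = - 16 \left(7 + \frac{1}{2} \left(-3\right)\right) \left(-33\right) = - 16 \left(7 - \frac{3}{2}\right) \left(-33\right) = \left(-16\right) \frac{11}{2} \left(-33\right) = \left(-88\right) \left(-33\right) = 2904$)
$q - 39907 = 2904 - 39907 = -37003$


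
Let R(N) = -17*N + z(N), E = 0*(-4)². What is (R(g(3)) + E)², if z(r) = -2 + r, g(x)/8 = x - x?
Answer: 4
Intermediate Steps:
g(x) = 0 (g(x) = 8*(x - x) = 8*0 = 0)
E = 0 (E = 0*16 = 0)
R(N) = -2 - 16*N (R(N) = -17*N + (-2 + N) = -2 - 16*N)
(R(g(3)) + E)² = ((-2 - 16*0) + 0)² = ((-2 + 0) + 0)² = (-2 + 0)² = (-2)² = 4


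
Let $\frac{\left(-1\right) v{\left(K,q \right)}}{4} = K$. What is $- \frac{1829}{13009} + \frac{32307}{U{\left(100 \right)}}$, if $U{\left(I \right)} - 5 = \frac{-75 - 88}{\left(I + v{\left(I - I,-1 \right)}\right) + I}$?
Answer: $\frac{28018273909}{3629511} \approx 7719.6$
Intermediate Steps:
$v{\left(K,q \right)} = - 4 K$
$U{\left(I \right)} = 5 - \frac{163}{2 I}$ ($U{\left(I \right)} = 5 + \frac{-75 - 88}{\left(I - 4 \left(I - I\right)\right) + I} = 5 + \frac{-75 - 88}{\left(I - 0\right) + I} = 5 - \frac{163}{\left(I + 0\right) + I} = 5 - \frac{163}{I + I} = 5 - \frac{163}{2 I}$)
$- \frac{1829}{13009} + \frac{32307}{U{\left(100 \right)}} = - \frac{1829}{13009} + \frac{32307}{5 - \frac{163}{2 \cdot 100}} = \left(-1829\right) \frac{1}{13009} + \frac{32307}{5 - \frac{163}{200}} = - \frac{1829}{13009} + \frac{32307}{5 - \frac{163}{200}} = - \frac{1829}{13009} + \frac{32307}{\frac{837}{200}} = - \frac{1829}{13009} + 32307 \cdot \frac{200}{837} = - \frac{1829}{13009} + \frac{2153800}{279} = \frac{28018273909}{3629511}$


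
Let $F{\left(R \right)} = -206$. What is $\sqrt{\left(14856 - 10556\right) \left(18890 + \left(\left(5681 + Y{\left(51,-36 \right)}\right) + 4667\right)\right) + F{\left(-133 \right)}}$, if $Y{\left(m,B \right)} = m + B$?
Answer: $\sqrt{125787694} \approx 11216.0$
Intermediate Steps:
$Y{\left(m,B \right)} = B + m$
$\sqrt{\left(14856 - 10556\right) \left(18890 + \left(\left(5681 + Y{\left(51,-36 \right)}\right) + 4667\right)\right) + F{\left(-133 \right)}} = \sqrt{\left(14856 - 10556\right) \left(18890 + \left(\left(5681 + \left(-36 + 51\right)\right) + 4667\right)\right) - 206} = \sqrt{4300 \left(18890 + \left(\left(5681 + 15\right) + 4667\right)\right) - 206} = \sqrt{4300 \left(18890 + \left(5696 + 4667\right)\right) - 206} = \sqrt{4300 \left(18890 + 10363\right) - 206} = \sqrt{4300 \cdot 29253 - 206} = \sqrt{125787900 - 206} = \sqrt{125787694}$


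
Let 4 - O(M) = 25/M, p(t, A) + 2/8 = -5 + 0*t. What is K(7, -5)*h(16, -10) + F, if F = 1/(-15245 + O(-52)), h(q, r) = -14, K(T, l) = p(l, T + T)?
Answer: 116498425/1585014 ≈ 73.500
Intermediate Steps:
p(t, A) = -21/4 (p(t, A) = -1/4 + (-5 + 0*t) = -1/4 + (-5 + 0) = -1/4 - 5 = -21/4)
O(M) = 4 - 25/M
K(T, l) = -21/4
F = -52/792507 (F = 1/(-15245 + (4 - 25/(-52))) = 1/(-15245 + (4 - 25*(-1/52))) = 1/(-15245 + (4 + 25/52)) = 1/(-15245 + 233/52) = 1/(-792507/52) = -52/792507 ≈ -6.5615e-5)
K(7, -5)*h(16, -10) + F = -21/4*(-14) - 52/792507 = 147/2 - 52/792507 = 116498425/1585014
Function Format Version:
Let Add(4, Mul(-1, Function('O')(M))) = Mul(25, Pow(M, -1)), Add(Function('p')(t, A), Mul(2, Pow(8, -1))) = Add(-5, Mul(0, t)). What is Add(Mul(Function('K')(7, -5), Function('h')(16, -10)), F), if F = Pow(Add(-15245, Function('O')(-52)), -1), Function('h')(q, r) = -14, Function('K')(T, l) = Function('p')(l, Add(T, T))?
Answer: Rational(116498425, 1585014) ≈ 73.500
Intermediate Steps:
Function('p')(t, A) = Rational(-21, 4) (Function('p')(t, A) = Add(Rational(-1, 4), Add(-5, Mul(0, t))) = Add(Rational(-1, 4), Add(-5, 0)) = Add(Rational(-1, 4), -5) = Rational(-21, 4))
Function('O')(M) = Add(4, Mul(-25, Pow(M, -1))) (Function('O')(M) = Add(4, Mul(-1, Mul(25, Pow(M, -1)))) = Add(4, Mul(-25, Pow(M, -1))))
Function('K')(T, l) = Rational(-21, 4)
F = Rational(-52, 792507) (F = Pow(Add(-15245, Add(4, Mul(-25, Pow(-52, -1)))), -1) = Pow(Add(-15245, Add(4, Mul(-25, Rational(-1, 52)))), -1) = Pow(Add(-15245, Add(4, Rational(25, 52))), -1) = Pow(Add(-15245, Rational(233, 52)), -1) = Pow(Rational(-792507, 52), -1) = Rational(-52, 792507) ≈ -6.5615e-5)
Add(Mul(Function('K')(7, -5), Function('h')(16, -10)), F) = Add(Mul(Rational(-21, 4), -14), Rational(-52, 792507)) = Add(Rational(147, 2), Rational(-52, 792507)) = Rational(116498425, 1585014)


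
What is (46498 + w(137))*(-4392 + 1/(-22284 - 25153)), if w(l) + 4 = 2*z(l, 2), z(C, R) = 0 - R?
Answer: -9685880249450/47437 ≈ -2.0418e+8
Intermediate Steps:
z(C, R) = -R
w(l) = -8 (w(l) = -4 + 2*(-1*2) = -4 + 2*(-2) = -4 - 4 = -8)
(46498 + w(137))*(-4392 + 1/(-22284 - 25153)) = (46498 - 8)*(-4392 + 1/(-22284 - 25153)) = 46490*(-4392 + 1/(-47437)) = 46490*(-4392 - 1/47437) = 46490*(-208343305/47437) = -9685880249450/47437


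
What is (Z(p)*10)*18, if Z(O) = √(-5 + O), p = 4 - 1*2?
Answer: 180*I*√3 ≈ 311.77*I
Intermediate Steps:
p = 2 (p = 4 - 2 = 2)
(Z(p)*10)*18 = (√(-5 + 2)*10)*18 = (√(-3)*10)*18 = ((I*√3)*10)*18 = (10*I*√3)*18 = 180*I*√3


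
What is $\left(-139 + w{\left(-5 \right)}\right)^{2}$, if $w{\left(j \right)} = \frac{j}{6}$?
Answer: $\frac{703921}{36} \approx 19553.0$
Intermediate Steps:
$w{\left(j \right)} = \frac{j}{6}$ ($w{\left(j \right)} = j \frac{1}{6} = \frac{j}{6}$)
$\left(-139 + w{\left(-5 \right)}\right)^{2} = \left(-139 + \frac{1}{6} \left(-5\right)\right)^{2} = \left(-139 - \frac{5}{6}\right)^{2} = \left(- \frac{839}{6}\right)^{2} = \frac{703921}{36}$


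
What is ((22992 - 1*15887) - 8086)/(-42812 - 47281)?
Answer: 327/30031 ≈ 0.010889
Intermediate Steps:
((22992 - 1*15887) - 8086)/(-42812 - 47281) = ((22992 - 15887) - 8086)/(-90093) = (7105 - 8086)*(-1/90093) = -981*(-1/90093) = 327/30031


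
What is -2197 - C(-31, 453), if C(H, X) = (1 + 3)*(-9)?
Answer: -2161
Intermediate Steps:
C(H, X) = -36 (C(H, X) = 4*(-9) = -36)
-2197 - C(-31, 453) = -2197 - 1*(-36) = -2197 + 36 = -2161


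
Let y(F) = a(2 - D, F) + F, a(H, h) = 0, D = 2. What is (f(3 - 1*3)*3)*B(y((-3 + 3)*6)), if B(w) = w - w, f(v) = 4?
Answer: 0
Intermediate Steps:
y(F) = F (y(F) = 0 + F = F)
B(w) = 0
(f(3 - 1*3)*3)*B(y((-3 + 3)*6)) = (4*3)*0 = 12*0 = 0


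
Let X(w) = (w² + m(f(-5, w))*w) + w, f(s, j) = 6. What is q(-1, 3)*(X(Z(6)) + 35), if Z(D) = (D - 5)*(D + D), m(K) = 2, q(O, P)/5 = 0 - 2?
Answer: -2150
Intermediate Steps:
q(O, P) = -10 (q(O, P) = 5*(0 - 2) = 5*(-2) = -10)
Z(D) = 2*D*(-5 + D) (Z(D) = (-5 + D)*(2*D) = 2*D*(-5 + D))
X(w) = w² + 3*w (X(w) = (w² + 2*w) + w = w² + 3*w)
q(-1, 3)*(X(Z(6)) + 35) = -10*((2*6*(-5 + 6))*(3 + 2*6*(-5 + 6)) + 35) = -10*((2*6*1)*(3 + 2*6*1) + 35) = -10*(12*(3 + 12) + 35) = -10*(12*15 + 35) = -10*(180 + 35) = -10*215 = -2150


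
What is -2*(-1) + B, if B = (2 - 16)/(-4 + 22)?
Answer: 11/9 ≈ 1.2222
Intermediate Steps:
B = -7/9 (B = -14/18 = -14*1/18 = -7/9 ≈ -0.77778)
-2*(-1) + B = -2*(-1) - 7/9 = 2 - 7/9 = 11/9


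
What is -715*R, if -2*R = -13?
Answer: -9295/2 ≈ -4647.5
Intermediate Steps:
R = 13/2 (R = -1/2*(-13) = 13/2 ≈ 6.5000)
-715*R = -715*13/2 = -9295/2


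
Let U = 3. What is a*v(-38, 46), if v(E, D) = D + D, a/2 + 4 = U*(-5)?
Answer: -3496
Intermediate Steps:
a = -38 (a = -8 + 2*(3*(-5)) = -8 + 2*(-15) = -8 - 30 = -38)
v(E, D) = 2*D
a*v(-38, 46) = -76*46 = -38*92 = -3496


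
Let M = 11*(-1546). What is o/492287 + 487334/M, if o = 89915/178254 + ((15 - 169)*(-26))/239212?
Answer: -1278725490443413183201/44622387302823942282 ≈ -28.657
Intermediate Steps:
M = -17006
o = 5555618999/10660123962 (o = 89915*(1/178254) - 154*(-26)*(1/239212) = 89915/178254 + 4004*(1/239212) = 89915/178254 + 1001/59803 = 5555618999/10660123962 ≈ 0.52116)
o/492287 + 487334/M = (5555618999/10660123962)/492287 + 487334/(-17006) = (5555618999/10660123962)*(1/492287) + 487334*(-1/17006) = 5555618999/5247840444881094 - 243667/8503 = -1278725490443413183201/44622387302823942282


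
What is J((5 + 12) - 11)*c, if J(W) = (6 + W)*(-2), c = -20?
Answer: 480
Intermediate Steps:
J(W) = -12 - 2*W
J((5 + 12) - 11)*c = (-12 - 2*((5 + 12) - 11))*(-20) = (-12 - 2*(17 - 11))*(-20) = (-12 - 2*6)*(-20) = (-12 - 12)*(-20) = -24*(-20) = 480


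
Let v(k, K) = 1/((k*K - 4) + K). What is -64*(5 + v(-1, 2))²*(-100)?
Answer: 144400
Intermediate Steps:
v(k, K) = 1/(-4 + K + K*k) (v(k, K) = 1/((K*k - 4) + K) = 1/((-4 + K*k) + K) = 1/(-4 + K + K*k))
-64*(5 + v(-1, 2))²*(-100) = -64*(5 + 1/(-4 + 2 + 2*(-1)))²*(-100) = -64*(5 + 1/(-4 + 2 - 2))²*(-100) = -64*(5 + 1/(-4))²*(-100) = -64*(5 - ¼)²*(-100) = -64*(19/4)²*(-100) = -64*361/16*(-100) = -1444*(-100) = 144400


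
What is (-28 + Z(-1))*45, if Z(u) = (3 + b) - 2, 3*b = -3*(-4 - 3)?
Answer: -900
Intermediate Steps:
b = 7 (b = (-3*(-4 - 3))/3 = (-3*(-7))/3 = (⅓)*21 = 7)
Z(u) = 8 (Z(u) = (3 + 7) - 2 = 10 - 2 = 8)
(-28 + Z(-1))*45 = (-28 + 8)*45 = -20*45 = -900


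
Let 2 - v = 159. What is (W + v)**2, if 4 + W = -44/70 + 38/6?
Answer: 265885636/11025 ≈ 24117.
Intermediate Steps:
v = -157 (v = 2 - 1*159 = 2 - 159 = -157)
W = 179/105 (W = -4 + (-44/70 + 38/6) = -4 + (-44*1/70 + 38*(1/6)) = -4 + (-22/35 + 19/3) = -4 + 599/105 = 179/105 ≈ 1.7048)
(W + v)**2 = (179/105 - 157)**2 = (-16306/105)**2 = 265885636/11025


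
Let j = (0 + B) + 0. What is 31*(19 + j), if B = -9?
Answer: 310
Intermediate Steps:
j = -9 (j = (0 - 9) + 0 = -9 + 0 = -9)
31*(19 + j) = 31*(19 - 9) = 31*10 = 310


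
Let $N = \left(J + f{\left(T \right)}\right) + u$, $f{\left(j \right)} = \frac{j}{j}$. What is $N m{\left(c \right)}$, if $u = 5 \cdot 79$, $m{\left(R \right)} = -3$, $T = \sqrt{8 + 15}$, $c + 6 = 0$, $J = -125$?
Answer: $-813$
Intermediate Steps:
$c = -6$ ($c = -6 + 0 = -6$)
$T = \sqrt{23} \approx 4.7958$
$f{\left(j \right)} = 1$
$u = 395$
$N = 271$ ($N = \left(-125 + 1\right) + 395 = -124 + 395 = 271$)
$N m{\left(c \right)} = 271 \left(-3\right) = -813$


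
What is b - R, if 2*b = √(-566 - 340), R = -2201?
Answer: 2201 + I*√906/2 ≈ 2201.0 + 15.05*I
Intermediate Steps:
b = I*√906/2 (b = √(-566 - 340)/2 = √(-906)/2 = (I*√906)/2 = I*√906/2 ≈ 15.05*I)
b - R = I*√906/2 - 1*(-2201) = I*√906/2 + 2201 = 2201 + I*√906/2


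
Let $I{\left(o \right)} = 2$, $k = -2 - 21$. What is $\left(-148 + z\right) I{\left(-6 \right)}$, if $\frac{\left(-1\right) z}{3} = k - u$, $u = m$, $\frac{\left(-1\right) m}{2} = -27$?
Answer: $166$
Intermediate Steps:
$k = -23$
$m = 54$ ($m = \left(-2\right) \left(-27\right) = 54$)
$u = 54$
$z = 231$ ($z = - 3 \left(-23 - 54\right) = \left(-3\right) \left(-77\right) = 231$)
$\left(-148 + z\right) I{\left(-6 \right)} = \left(-148 + 231\right) 2 = 83 \cdot 2 = 166$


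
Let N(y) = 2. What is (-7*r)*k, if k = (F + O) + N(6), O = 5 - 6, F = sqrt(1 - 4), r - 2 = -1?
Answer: -7 - 7*I*sqrt(3) ≈ -7.0 - 12.124*I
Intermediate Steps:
r = 1 (r = 2 - 1 = 1)
F = I*sqrt(3) (F = sqrt(-3) = I*sqrt(3) ≈ 1.732*I)
O = -1
k = 1 + I*sqrt(3) (k = (I*sqrt(3) - 1) + 2 = (-1 + I*sqrt(3)) + 2 = 1 + I*sqrt(3) ≈ 1.0 + 1.732*I)
(-7*r)*k = (-7*1)*(1 + I*sqrt(3)) = -7*(1 + I*sqrt(3)) = -7 - 7*I*sqrt(3)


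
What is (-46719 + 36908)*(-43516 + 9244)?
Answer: 336242592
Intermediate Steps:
(-46719 + 36908)*(-43516 + 9244) = -9811*(-34272) = 336242592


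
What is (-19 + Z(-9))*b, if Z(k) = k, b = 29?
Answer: -812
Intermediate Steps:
(-19 + Z(-9))*b = (-19 - 9)*29 = -28*29 = -812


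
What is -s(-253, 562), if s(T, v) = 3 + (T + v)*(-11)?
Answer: 3396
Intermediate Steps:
s(T, v) = 3 - 11*T - 11*v (s(T, v) = 3 + (-11*T - 11*v) = 3 - 11*T - 11*v)
-s(-253, 562) = -(3 - 11*(-253) - 11*562) = -(3 + 2783 - 6182) = -1*(-3396) = 3396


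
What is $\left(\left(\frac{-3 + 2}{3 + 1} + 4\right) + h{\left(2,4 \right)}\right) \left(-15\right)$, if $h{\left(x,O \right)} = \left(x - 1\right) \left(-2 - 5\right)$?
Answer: $\frac{195}{4} \approx 48.75$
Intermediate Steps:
$h{\left(x,O \right)} = 7 - 7 x$ ($h{\left(x,O \right)} = \left(-1 + x\right) \left(-7\right) = 7 - 7 x$)
$\left(\left(\frac{-3 + 2}{3 + 1} + 4\right) + h{\left(2,4 \right)}\right) \left(-15\right) = \left(\left(\frac{-3 + 2}{3 + 1} + 4\right) + \left(7 - 14\right)\right) \left(-15\right) = \left(\left(- \frac{1}{4} + 4\right) + \left(7 - 14\right)\right) \left(-15\right) = \left(\left(\left(-1\right) \frac{1}{4} + 4\right) - 7\right) \left(-15\right) = \left(\left(- \frac{1}{4} + 4\right) - 7\right) \left(-15\right) = \left(\frac{15}{4} - 7\right) \left(-15\right) = \left(- \frac{13}{4}\right) \left(-15\right) = \frac{195}{4}$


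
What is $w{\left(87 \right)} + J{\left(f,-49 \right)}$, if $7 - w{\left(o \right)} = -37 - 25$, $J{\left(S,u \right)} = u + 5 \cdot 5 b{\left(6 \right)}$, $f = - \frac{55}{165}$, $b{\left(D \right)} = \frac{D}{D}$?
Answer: $45$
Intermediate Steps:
$b{\left(D \right)} = 1$
$f = - \frac{1}{3}$ ($f = \left(-55\right) \frac{1}{165} = - \frac{1}{3} \approx -0.33333$)
$J{\left(S,u \right)} = 25 + u$ ($J{\left(S,u \right)} = u + 5 \cdot 5 \cdot 1 = u + 25 \cdot 1 = u + 25 = 25 + u$)
$w{\left(o \right)} = 69$ ($w{\left(o \right)} = 7 - \left(-37 - 25\right) = 7 - -62 = 7 + 62 = 69$)
$w{\left(87 \right)} + J{\left(f,-49 \right)} = 69 + \left(25 - 49\right) = 69 - 24 = 45$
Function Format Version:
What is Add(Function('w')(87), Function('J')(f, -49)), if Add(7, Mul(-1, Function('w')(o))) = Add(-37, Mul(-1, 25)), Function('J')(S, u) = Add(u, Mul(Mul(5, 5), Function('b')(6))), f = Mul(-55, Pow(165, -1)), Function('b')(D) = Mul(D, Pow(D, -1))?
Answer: 45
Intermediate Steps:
Function('b')(D) = 1
f = Rational(-1, 3) (f = Mul(-55, Rational(1, 165)) = Rational(-1, 3) ≈ -0.33333)
Function('J')(S, u) = Add(25, u) (Function('J')(S, u) = Add(u, Mul(Mul(5, 5), 1)) = Add(u, Mul(25, 1)) = Add(u, 25) = Add(25, u))
Function('w')(o) = 69 (Function('w')(o) = Add(7, Mul(-1, Add(-37, Mul(-1, 25)))) = Add(7, Mul(-1, Add(-37, -25))) = Add(7, Mul(-1, -62)) = Add(7, 62) = 69)
Add(Function('w')(87), Function('J')(f, -49)) = Add(69, Add(25, -49)) = Add(69, -24) = 45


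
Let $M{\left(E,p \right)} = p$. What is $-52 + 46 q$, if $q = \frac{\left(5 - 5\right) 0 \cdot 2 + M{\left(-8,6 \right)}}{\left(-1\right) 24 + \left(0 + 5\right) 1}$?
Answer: $- \frac{1264}{19} \approx -66.526$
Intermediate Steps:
$q = - \frac{6}{19}$ ($q = \frac{\left(5 - 5\right) 0 \cdot 2 + 6}{\left(-1\right) 24 + \left(0 + 5\right) 1} = \frac{\left(5 - 5\right) 0 \cdot 2 + 6}{-24 + 5 \cdot 1} = \frac{0 \cdot 0 \cdot 2 + 6}{-24 + 5} = \frac{0 \cdot 2 + 6}{-19} = \left(0 + 6\right) \left(- \frac{1}{19}\right) = 6 \left(- \frac{1}{19}\right) = - \frac{6}{19} \approx -0.31579$)
$-52 + 46 q = -52 + 46 \left(- \frac{6}{19}\right) = -52 - \frac{276}{19} = - \frac{1264}{19}$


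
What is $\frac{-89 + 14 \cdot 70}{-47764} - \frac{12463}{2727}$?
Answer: $- \frac{597712489}{130252428} \approx -4.5889$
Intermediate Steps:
$\frac{-89 + 14 \cdot 70}{-47764} - \frac{12463}{2727} = \left(-89 + 980\right) \left(- \frac{1}{47764}\right) - \frac{12463}{2727} = 891 \left(- \frac{1}{47764}\right) - \frac{12463}{2727} = - \frac{891}{47764} - \frac{12463}{2727} = - \frac{597712489}{130252428}$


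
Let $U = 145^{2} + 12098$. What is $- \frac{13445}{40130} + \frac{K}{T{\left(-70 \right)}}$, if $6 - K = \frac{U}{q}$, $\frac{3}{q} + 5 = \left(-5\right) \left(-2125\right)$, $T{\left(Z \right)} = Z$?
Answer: $\frac{470545882267}{280910} \approx 1.6751 \cdot 10^{6}$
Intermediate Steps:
$q = \frac{1}{3540}$ ($q = \frac{3}{-5 - -10625} = \frac{3}{-5 + 10625} = \frac{3}{10620} = 3 \cdot \frac{1}{10620} = \frac{1}{3540} \approx 0.00028249$)
$U = 33123$ ($U = 21025 + 12098 = 33123$)
$K = -117255414$ ($K = 6 - 33123 \frac{1}{\frac{1}{3540}} = 6 - 33123 \cdot 3540 = 6 - 117255420 = -117255414$)
$- \frac{13445}{40130} + \frac{K}{T{\left(-70 \right)}} = - \frac{13445}{40130} - \frac{117255414}{-70} = \left(-13445\right) \frac{1}{40130} - - \frac{58627707}{35} = - \frac{2689}{8026} + \frac{58627707}{35} = \frac{470545882267}{280910}$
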